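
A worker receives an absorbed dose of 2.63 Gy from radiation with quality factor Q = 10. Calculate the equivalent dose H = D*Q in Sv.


H = D * Q
H = 2.63 * 10
H = 26.300 Sv

26.300


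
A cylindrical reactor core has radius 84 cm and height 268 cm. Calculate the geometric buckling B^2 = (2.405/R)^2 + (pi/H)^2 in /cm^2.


B^2 = (2.405/R)^2 + (pi/H)^2
B^2 = (2.405/84)^2 + (pi/268)^2
B^2 = 9.5715e-04 /cm^2

9.5715e-04


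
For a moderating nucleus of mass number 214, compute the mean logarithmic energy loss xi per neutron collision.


xi = 1 + (A-1)^2/(2A) * ln((A-1)/(A+1))
xi = 1 + (214-1)^2/(2*214) * ln((214-1)/(214 +1))
xi = 0.0093167

0.0093167


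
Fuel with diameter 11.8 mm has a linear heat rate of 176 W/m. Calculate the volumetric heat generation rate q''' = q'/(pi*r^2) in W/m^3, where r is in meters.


r = D / 2 / 1000 = 11.8 / 2 / 1000 = 0.0059 m
q''' = q' / (pi * r^2)
q''' = 176 / (pi * 0.0059^2)
q''' = 1.6094e+06 W/m^3

1.6094e+06


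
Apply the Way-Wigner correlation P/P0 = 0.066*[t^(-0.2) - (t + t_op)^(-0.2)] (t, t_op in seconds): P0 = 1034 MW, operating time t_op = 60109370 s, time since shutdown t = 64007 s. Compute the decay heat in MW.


P/P0 = 0.066 * [t^(-0.2) - (t + t_op)^(-0.2)]
P/P0 = 0.066 * [64007^(-0.2) - (64007 + 60109370)^(-0.2)]
P/P0 = 0.066 * [0.1093338 - 0.02780476] = 0.005380917
P = 1034 * 0.005380917 = 5.5639 MW

5.5639


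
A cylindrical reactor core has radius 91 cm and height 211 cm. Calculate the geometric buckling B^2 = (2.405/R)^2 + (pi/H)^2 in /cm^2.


B^2 = (2.405/R)^2 + (pi/H)^2
B^2 = (2.405/91)^2 + (pi/211)^2
B^2 = 9.2015e-04 /cm^2

9.2015e-04


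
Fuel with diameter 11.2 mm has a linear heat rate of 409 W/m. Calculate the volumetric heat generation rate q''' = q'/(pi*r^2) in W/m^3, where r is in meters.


r = D / 2 / 1000 = 11.2 / 2 / 1000 = 0.0056 m
q''' = q' / (pi * r^2)
q''' = 409 / (pi * 0.0056^2)
q''' = 4.1514e+06 W/m^3

4.1514e+06


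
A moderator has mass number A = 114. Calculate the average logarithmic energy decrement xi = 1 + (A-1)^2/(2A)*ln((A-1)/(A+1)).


xi = 1 + (A-1)^2/(2A) * ln((A-1)/(A+1))
xi = 1 + (114-1)^2/(2*114) * ln((114-1)/(114 +1))
xi = 0.017442

0.017442


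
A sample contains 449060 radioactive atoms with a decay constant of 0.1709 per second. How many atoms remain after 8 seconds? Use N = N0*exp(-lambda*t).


N = N0 * exp(-lambda * t)
N = 449060 * exp(-0.1709 * 8)
N = 114429

114429


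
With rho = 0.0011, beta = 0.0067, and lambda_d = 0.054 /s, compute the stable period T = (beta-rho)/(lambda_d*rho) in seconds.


T = (beta - rho) / (lambda_d * rho)
T = (0.0067 - 0.0011) / (0.054 * 0.0011)
T = 94.276 s

94.276


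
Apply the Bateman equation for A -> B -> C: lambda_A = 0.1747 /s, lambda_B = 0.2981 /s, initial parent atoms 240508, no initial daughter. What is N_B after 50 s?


N_B(t) = lambda_A * N_A0 / (lambda_B - lambda_A) * [exp(-lambda_A*t) - exp(-lambda_B*t)]
exp(-0.1747*50) = 1.608562e-04; exp(-0.2981*50) = 3.363882e-07
N_B = 0.1747 * 240508 / (0.2981 - 0.1747) * (1.608562e-04 - 3.363882e-07)
N_B = 54.656

54.656


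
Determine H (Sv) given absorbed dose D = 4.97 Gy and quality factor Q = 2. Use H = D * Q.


H = D * Q
H = 4.97 * 2
H = 9.9400 Sv

9.9400


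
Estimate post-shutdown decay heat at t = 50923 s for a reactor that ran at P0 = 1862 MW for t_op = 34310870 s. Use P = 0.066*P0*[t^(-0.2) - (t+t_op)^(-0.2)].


P/P0 = 0.066 * [t^(-0.2) - (t + t_op)^(-0.2)]
P/P0 = 0.066 * [50923^(-0.2) - (50923 + 34310870)^(-0.2)]
P/P0 = 0.066 * [0.1144504 - 0.03110175] = 0.005501011
P = 1862 * 0.005501011 = 10.243 MW

10.243


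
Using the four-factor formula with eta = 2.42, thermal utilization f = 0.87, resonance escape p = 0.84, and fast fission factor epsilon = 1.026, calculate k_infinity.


k_inf = eta * f * p * epsilon
k_inf = 2.42 * 0.87 * 0.84 * 1.026
k_inf = 1.8145

1.8145


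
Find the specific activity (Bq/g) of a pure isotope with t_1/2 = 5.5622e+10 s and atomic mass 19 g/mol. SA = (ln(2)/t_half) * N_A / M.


lambda = ln(2) / t_half = ln(2) / 5.5622e+10 = 1.246175e-11 /s
SA = lambda * N_A / M
SA = 1.246175e-11 * 6.022e23 / 19
SA = 3.9497e+11 Bq/g

3.9497e+11


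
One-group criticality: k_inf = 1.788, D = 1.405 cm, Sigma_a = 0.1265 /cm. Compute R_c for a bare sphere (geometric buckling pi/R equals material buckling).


L^2 = D / Sigma_a = 1.405 / 0.1265 = 11.10672 cm^2
B_m^2 = (k_inf - 1) / L^2 = (1.788 - 1) / 11.10672 = 0.07094804 /cm^2
For a bare sphere: B_g = pi/R, so R_c = pi / sqrt(B_m^2)
R_c = pi / sqrt(0.07094804) = 11.795 cm

11.795


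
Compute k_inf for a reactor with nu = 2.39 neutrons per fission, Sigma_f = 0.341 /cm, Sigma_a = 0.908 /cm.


k_inf = nu * Sigma_f / Sigma_a
k_inf = 2.39 * 0.341 / 0.908
k_inf = 0.89757

0.89757


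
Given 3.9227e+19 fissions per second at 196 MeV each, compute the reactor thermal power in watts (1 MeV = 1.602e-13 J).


P = fission_rate * E_MeV * 1.602e-13
P = 3.9227e+19 * 196 * 1.602e-13
P = 1.2317e+09 W

1.2317e+09


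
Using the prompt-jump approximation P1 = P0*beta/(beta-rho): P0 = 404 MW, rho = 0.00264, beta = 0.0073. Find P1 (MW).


P1/P0 = beta / (beta - rho)
P1/P0 = 0.0073 / (0.0073 - 0.00264) = 1.566524
P1 = 404 * 1.566524 = 632.88 MW

632.88


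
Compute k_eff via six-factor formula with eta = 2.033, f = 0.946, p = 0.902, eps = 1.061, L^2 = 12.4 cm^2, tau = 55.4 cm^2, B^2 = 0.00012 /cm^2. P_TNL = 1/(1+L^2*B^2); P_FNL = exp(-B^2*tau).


k_inf = eta*f*p*eps = 2.033*0.946*0.902*1.061 = 1.840562
P_TNL = 1/(1 + L^2*B^2) = 1/(1 + 12.4*0.00012) = 0.9985142
P_FNL = exp(-B^2*tau) = exp(-0.00012*55.4) = 0.9933740
k_eff = k_inf * P_TNL * P_FNL = 1.840562 * 0.9985142 * 0.9933740
k_eff = 1.8256

1.8256


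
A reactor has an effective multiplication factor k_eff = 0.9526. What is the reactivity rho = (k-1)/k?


rho = (k_eff - 1) / k_eff
rho = (0.9526 - 1) / 0.9526
rho = -0.049759

-0.049759


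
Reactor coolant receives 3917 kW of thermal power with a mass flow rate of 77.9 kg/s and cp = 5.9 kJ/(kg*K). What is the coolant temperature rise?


dT = Q / (m_dot * cp)
dT = 3917 / (77.9 * 5.9)
dT = 8.5224 C

8.5224


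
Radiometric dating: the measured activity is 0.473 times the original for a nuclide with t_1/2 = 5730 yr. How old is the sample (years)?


lambda = ln(2) / t_half = ln(2) / 5730 = 1.209681e-04 /yr
t = -ln(A/A0) / lambda
t = -ln(0.473) / 1.209681e-04
t = 6188.9 yr

6188.9


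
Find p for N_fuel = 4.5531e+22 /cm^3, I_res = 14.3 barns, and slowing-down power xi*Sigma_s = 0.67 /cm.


p = exp(-N * I * 1e-24 / (xi*Sigma_s))
p = exp(-4.5531e+22 * 14.3 * 1e-24 / 0.67)
p = 0.37841

0.37841


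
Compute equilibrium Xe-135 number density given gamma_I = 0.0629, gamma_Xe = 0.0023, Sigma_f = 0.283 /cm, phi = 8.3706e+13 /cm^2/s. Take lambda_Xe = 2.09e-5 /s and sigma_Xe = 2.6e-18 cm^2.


Xe_eq = (gamma_I + gamma_Xe) * Sigma_f * phi / (lambda_Xe + sigma_Xe * phi)
Numerator = (0.0629 + 0.0023) * 0.283 * 8.3706e+13 = 1.544510e+12
Denominator = 2.09e-5 + 2.6e-18 * 8.3706e+13 = 2.385356e-04
Xe_eq = 1.544510e+12 / 2.385356e-04 = 6.4750e+15 /cm^3

6.4750e+15


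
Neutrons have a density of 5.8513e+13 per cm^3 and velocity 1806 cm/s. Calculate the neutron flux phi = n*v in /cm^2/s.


phi = n * v
phi = 5.8513e+13 * 1806
phi = 1.0567e+17 /cm^2/s

1.0567e+17


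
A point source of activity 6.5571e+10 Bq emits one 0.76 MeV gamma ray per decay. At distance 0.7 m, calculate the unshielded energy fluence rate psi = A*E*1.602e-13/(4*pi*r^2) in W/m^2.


psi = A * E * 1.602e-13 / (4*pi*r^2)
psi = 6.5571e+10 * 0.76 * 1.602e-13 / (4*pi*0.7^2)
psi = 0.0012965 W/m^2

0.0012965


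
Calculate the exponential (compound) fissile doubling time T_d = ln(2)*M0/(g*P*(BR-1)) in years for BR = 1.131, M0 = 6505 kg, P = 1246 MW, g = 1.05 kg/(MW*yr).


Breeding gain G = BR - 1 = 1.131 - 1 = 0.131
Fissile production rate = g * P * G = 1.05 * 1246 * 0.131 = 171.3873 kg/yr
T_d = ln(2) * M0 / (g * P * G)
T_d = ln(2) * 6505 / 171.3873 = 26.308 yr

26.308


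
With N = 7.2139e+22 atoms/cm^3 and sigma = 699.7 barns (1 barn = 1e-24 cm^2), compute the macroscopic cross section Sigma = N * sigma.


Sigma = N * sigma_barns * 1e-24
Sigma = 7.2139e+22 * 699.7 * 1e-24
Sigma = 50.476 /cm

50.476


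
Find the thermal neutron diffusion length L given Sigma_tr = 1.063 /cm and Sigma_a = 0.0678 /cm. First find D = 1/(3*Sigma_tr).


D = 1 / (3 * Sigma_tr) = 1 / (3 * 1.063) = 0.3135779 cm
L = sqrt(D / Sigma_a)
L = sqrt(0.3135779 / 0.0678)
L = 2.1506 cm

2.1506


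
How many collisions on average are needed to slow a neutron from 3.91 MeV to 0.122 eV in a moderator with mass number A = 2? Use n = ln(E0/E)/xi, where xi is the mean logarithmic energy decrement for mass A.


xi = 1 + (A-1)^2/(2A)*ln((A-1)/(A+1)) = 0.7253469 (for A = 2)
n = ln(E0/E) / xi
n = ln(3.91e6 / 0.122) / 0.7253469
n = ln(3.204918e+07) / 0.7253469 = 23.827

23.827


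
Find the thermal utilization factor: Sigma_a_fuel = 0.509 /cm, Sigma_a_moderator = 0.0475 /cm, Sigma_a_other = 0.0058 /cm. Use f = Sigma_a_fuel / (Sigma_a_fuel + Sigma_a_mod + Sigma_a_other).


f = Sigma_a_fuel / (Sigma_a_fuel + Sigma_a_mod + Sigma_a_other)
f = 0.509 / (0.509 + 0.0475 + 0.0058)
f = 0.90521

0.90521


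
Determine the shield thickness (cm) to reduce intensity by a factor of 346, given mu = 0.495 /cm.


x = ln(factor) / mu
x = ln(346) / 0.495
x = 11.811 cm

11.811


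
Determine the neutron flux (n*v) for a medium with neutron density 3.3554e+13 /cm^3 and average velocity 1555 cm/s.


phi = n * v
phi = 3.3554e+13 * 1555
phi = 5.2176e+16 /cm^2/s

5.2176e+16


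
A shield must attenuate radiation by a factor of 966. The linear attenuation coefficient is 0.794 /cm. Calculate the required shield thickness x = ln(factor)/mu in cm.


x = ln(factor) / mu
x = ln(966) / 0.794
x = 8.6564 cm

8.6564


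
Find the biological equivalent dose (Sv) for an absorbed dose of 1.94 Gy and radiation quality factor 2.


H = D * Q
H = 1.94 * 2
H = 3.8800 Sv

3.8800


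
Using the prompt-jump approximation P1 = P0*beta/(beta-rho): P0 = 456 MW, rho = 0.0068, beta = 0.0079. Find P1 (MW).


P1/P0 = beta / (beta - rho)
P1/P0 = 0.0079 / (0.0079 - 0.0068) = 7.181818
P1 = 456 * 7.181818 = 3274.9 MW

3274.9


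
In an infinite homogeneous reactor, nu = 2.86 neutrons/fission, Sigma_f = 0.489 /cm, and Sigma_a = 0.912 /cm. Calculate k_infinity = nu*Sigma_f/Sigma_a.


k_inf = nu * Sigma_f / Sigma_a
k_inf = 2.86 * 0.489 / 0.912
k_inf = 1.5335

1.5335


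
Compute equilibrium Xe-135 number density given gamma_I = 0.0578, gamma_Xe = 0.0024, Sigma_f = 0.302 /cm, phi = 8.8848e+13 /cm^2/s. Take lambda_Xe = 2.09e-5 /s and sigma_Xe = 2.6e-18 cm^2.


Xe_eq = (gamma_I + gamma_Xe) * Sigma_f * phi / (lambda_Xe + sigma_Xe * phi)
Numerator = (0.0578 + 0.0024) * 0.302 * 8.8848e+13 = 1.615292e+12
Denominator = 2.09e-5 + 2.6e-18 * 8.8848e+13 = 2.519048e-04
Xe_eq = 1.615292e+12 / 2.519048e-04 = 6.4123e+15 /cm^3

6.4123e+15


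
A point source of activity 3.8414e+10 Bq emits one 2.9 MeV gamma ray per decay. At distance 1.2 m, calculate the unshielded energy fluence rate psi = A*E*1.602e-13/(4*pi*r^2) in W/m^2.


psi = A * E * 1.602e-13 / (4*pi*r^2)
psi = 3.8414e+10 * 2.9 * 1.602e-13 / (4*pi*1.2^2)
psi = 9.8623e-04 W/m^2

9.8623e-04


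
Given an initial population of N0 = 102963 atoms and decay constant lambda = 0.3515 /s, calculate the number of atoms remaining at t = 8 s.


N = N0 * exp(-lambda * t)
N = 102963 * exp(-0.3515 * 8)
N = 6186.5

6186.5


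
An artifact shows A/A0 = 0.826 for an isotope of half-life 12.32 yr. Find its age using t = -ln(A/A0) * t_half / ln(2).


lambda = ln(2) / t_half = ln(2) / 12.32 = 0.05626195 /yr
t = -ln(A/A0) / lambda
t = -ln(0.826) / 0.05626195
t = 3.3977 yr

3.3977


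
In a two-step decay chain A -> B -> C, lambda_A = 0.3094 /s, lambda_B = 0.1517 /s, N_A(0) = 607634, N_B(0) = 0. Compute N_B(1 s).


N_B(t) = lambda_A * N_A0 / (lambda_B - lambda_A) * [exp(-lambda_A*t) - exp(-lambda_B*t)]
exp(-0.3094*1) = 0.7338872; exp(-0.1517*1) = 0.8592460
N_B = 0.3094 * 607634 / (0.1517 - 0.3094) * (0.7338872 - 0.8592460)
N_B = 149446

149446


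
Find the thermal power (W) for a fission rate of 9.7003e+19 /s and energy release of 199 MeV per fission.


P = fission_rate * E_MeV * 1.602e-13
P = 9.7003e+19 * 199 * 1.602e-13
P = 3.0924e+09 W

3.0924e+09


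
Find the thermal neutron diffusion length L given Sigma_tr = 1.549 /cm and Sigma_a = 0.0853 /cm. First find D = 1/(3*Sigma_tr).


D = 1 / (3 * Sigma_tr) = 1 / (3 * 1.549) = 0.2151926 cm
L = sqrt(D / Sigma_a)
L = sqrt(0.2151926 / 0.0853)
L = 1.5883 cm

1.5883


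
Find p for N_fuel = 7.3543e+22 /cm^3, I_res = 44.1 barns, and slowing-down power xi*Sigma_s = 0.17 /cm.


p = exp(-N * I * 1e-24 / (xi*Sigma_s))
p = exp(-7.3543e+22 * 44.1 * 1e-24 / 0.17)
p = 5.1828e-09

5.1828e-09


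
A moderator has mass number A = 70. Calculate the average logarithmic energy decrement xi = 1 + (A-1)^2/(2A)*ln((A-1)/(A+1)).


xi = 1 + (A-1)^2/(2A) * ln((A-1)/(A+1))
xi = 1 + (70-1)^2/(2*70) * ln((70-1)/(70 +1))
xi = 0.028301

0.028301


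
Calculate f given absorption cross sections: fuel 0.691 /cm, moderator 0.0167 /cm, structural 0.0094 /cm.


f = Sigma_a_fuel / (Sigma_a_fuel + Sigma_a_mod + Sigma_a_other)
f = 0.691 / (0.691 + 0.0167 + 0.0094)
f = 0.96360

0.96360


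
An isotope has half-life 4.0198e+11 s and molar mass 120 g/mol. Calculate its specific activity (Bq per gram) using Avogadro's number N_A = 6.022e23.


lambda = ln(2) / t_half = ln(2) / 4.0198e+11 = 1.724333e-12 /s
SA = lambda * N_A / M
SA = 1.724333e-12 * 6.022e23 / 120
SA = 8.6533e+09 Bq/g

8.6533e+09


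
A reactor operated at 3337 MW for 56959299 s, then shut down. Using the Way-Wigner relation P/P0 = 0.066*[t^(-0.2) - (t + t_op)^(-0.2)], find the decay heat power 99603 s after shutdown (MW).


P/P0 = 0.066 * [t^(-0.2) - (t + t_op)^(-0.2)]
P/P0 = 0.066 * [99603^(-0.2) - (99603 + 56959299)^(-0.2)]
P/P0 = 0.066 * [0.1000796 - 0.02810188] = 0.004750530
P = 3337 * 0.004750530 = 15.853 MW

15.853


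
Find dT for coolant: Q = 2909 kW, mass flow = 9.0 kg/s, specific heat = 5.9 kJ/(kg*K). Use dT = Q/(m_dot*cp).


dT = Q / (m_dot * cp)
dT = 2909 / (9.0 * 5.9)
dT = 54.783 C

54.783


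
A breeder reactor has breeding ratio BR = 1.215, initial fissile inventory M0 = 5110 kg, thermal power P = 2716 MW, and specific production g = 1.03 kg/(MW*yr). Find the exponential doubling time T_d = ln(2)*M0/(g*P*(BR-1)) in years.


Breeding gain G = BR - 1 = 1.215 - 1 = 0.215
Fissile production rate = g * P * G = 1.03 * 2716 * 0.215 = 601.4582 kg/yr
T_d = ln(2) * M0 / (g * P * G)
T_d = ln(2) * 5110 / 601.4582 = 5.8890 yr

5.8890


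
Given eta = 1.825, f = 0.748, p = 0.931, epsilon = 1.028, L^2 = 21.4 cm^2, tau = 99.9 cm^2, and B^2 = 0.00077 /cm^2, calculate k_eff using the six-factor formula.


k_inf = eta*f*p*eps = 1.825*0.748*0.931*1.028 = 1.306494
P_TNL = 1/(1 + L^2*B^2) = 1/(1 + 21.4*0.00077) = 0.9837891
P_FNL = exp(-B^2*tau) = exp(-0.00077*99.9) = 0.9259611
k_eff = k_inf * P_TNL * P_FNL = 1.306494 * 0.9837891 * 0.9259611
k_eff = 1.1902

1.1902


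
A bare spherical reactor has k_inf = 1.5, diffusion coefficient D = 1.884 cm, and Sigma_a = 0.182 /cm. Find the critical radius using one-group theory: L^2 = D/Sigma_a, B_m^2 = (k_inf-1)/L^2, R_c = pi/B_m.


L^2 = D / Sigma_a = 1.884 / 0.182 = 10.35165 cm^2
B_m^2 = (k_inf - 1) / L^2 = (1.5 - 1) / 10.35165 = 0.04830148 /cm^2
For a bare sphere: B_g = pi/R, so R_c = pi / sqrt(B_m^2)
R_c = pi / sqrt(0.04830148) = 14.295 cm

14.295


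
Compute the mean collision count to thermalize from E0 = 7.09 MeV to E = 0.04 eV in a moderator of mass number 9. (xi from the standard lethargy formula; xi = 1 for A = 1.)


xi = 1 + (A-1)^2/(2A)*ln((A-1)/(A+1)) = 0.2066007 (for A = 9)
n = ln(E0/E) / xi
n = ln(7.09e6 / 0.04) / 0.2066007
n = ln(1.772500e+08) / 0.2066007 = 91.931

91.931


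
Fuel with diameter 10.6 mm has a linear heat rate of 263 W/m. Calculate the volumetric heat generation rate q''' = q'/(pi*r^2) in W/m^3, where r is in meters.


r = D / 2 / 1000 = 10.6 / 2 / 1000 = 0.0053 m
q''' = q' / (pi * r^2)
q''' = 263 / (pi * 0.0053^2)
q''' = 2.9803e+06 W/m^3

2.9803e+06


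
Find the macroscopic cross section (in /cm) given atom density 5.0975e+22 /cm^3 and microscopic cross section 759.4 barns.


Sigma = N * sigma_barns * 1e-24
Sigma = 5.0975e+22 * 759.4 * 1e-24
Sigma = 38.710 /cm

38.710


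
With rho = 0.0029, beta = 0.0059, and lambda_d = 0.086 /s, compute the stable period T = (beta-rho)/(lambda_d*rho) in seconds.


T = (beta - rho) / (lambda_d * rho)
T = (0.0059 - 0.0029) / (0.086 * 0.0029)
T = 12.029 s

12.029


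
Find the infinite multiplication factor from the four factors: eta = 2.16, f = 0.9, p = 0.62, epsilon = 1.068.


k_inf = eta * f * p * epsilon
k_inf = 2.16 * 0.9 * 0.62 * 1.068
k_inf = 1.2872

1.2872


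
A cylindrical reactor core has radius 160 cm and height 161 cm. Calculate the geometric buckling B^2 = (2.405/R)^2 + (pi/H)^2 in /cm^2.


B^2 = (2.405/R)^2 + (pi/H)^2
B^2 = (2.405/160)^2 + (pi/161)^2
B^2 = 6.0670e-04 /cm^2

6.0670e-04


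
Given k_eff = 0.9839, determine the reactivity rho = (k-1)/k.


rho = (k_eff - 1) / k_eff
rho = (0.9839 - 1) / 0.9839
rho = -0.016363

-0.016363


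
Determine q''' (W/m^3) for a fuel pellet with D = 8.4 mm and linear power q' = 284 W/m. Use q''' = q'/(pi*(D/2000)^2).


r = D / 2 / 1000 = 8.4 / 2 / 1000 = 0.0042 m
q''' = q' / (pi * r^2)
q''' = 284 / (pi * 0.0042^2)
q''' = 5.1247e+06 W/m^3

5.1247e+06


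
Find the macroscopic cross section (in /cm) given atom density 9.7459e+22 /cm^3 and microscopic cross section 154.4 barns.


Sigma = N * sigma_barns * 1e-24
Sigma = 9.7459e+22 * 154.4 * 1e-24
Sigma = 15.048 /cm

15.048


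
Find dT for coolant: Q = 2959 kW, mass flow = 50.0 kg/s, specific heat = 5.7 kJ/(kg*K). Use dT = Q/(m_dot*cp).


dT = Q / (m_dot * cp)
dT = 2959 / (50.0 * 5.7)
dT = 10.382 C

10.382


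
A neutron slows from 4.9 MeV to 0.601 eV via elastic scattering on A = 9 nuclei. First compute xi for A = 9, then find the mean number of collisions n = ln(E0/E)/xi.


xi = 1 + (A-1)^2/(2A)*ln((A-1)/(A+1)) = 0.2066007 (for A = 9)
n = ln(E0/E) / xi
n = ln(4.9e6 / 0.601) / 0.2066007
n = ln(8.153078e+06) / 0.2066007 = 77.027

77.027


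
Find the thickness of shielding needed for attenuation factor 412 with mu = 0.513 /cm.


x = ln(factor) / mu
x = ln(412) / 0.513
x = 11.737 cm

11.737


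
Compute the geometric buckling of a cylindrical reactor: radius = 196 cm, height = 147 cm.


B^2 = (2.405/R)^2 + (pi/H)^2
B^2 = (2.405/196)^2 + (pi/147)^2
B^2 = 6.0730e-04 /cm^2

6.0730e-04


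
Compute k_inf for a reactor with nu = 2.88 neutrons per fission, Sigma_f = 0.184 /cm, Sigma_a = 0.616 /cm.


k_inf = nu * Sigma_f / Sigma_a
k_inf = 2.88 * 0.184 / 0.616
k_inf = 0.86026

0.86026


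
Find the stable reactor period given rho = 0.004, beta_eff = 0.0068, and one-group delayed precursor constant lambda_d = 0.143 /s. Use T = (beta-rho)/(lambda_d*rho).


T = (beta - rho) / (lambda_d * rho)
T = (0.0068 - 0.004) / (0.143 * 0.004)
T = 4.8951 s

4.8951


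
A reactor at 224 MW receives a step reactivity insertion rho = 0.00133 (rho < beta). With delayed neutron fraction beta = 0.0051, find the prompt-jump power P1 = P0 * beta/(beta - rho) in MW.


P1/P0 = beta / (beta - rho)
P1/P0 = 0.0051 / (0.0051 - 0.00133) = 1.352785
P1 = 224 * 1.352785 = 303.02 MW

303.02


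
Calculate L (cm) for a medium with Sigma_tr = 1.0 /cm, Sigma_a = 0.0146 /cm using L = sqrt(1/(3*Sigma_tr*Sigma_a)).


D = 1 / (3 * Sigma_tr) = 1 / (3 * 1.0) = 0.3333333 cm
L = sqrt(D / Sigma_a)
L = sqrt(0.3333333 / 0.0146)
L = 4.7782 cm

4.7782


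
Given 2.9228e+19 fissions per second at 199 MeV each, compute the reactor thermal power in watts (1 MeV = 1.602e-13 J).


P = fission_rate * E_MeV * 1.602e-13
P = 2.9228e+19 * 199 * 1.602e-13
P = 9.3178e+08 W

9.3178e+08


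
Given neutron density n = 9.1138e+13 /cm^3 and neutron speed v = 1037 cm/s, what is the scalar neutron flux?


phi = n * v
phi = 9.1138e+13 * 1037
phi = 9.4510e+16 /cm^2/s

9.4510e+16


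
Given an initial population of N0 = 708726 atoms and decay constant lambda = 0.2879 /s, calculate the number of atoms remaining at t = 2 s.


N = N0 * exp(-lambda * t)
N = 708726 * exp(-0.2879 * 2)
N = 398485

398485


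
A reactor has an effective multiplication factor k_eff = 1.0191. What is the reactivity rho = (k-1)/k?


rho = (k_eff - 1) / k_eff
rho = (1.0191 - 1) / 1.0191
rho = 0.018742

0.018742


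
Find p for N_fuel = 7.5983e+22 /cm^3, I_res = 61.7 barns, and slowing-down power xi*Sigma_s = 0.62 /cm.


p = exp(-N * I * 1e-24 / (xi*Sigma_s))
p = exp(-7.5983e+22 * 61.7 * 1e-24 / 0.62)
p = 5.2008e-04

5.2008e-04


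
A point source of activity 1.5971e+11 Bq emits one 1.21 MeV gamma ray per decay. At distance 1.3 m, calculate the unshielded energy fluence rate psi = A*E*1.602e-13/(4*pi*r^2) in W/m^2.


psi = A * E * 1.602e-13 / (4*pi*r^2)
psi = 1.5971e+11 * 1.21 * 1.602e-13 / (4*pi*1.3^2)
psi = 0.0014578 W/m^2

0.0014578


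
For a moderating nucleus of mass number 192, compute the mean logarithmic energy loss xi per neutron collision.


xi = 1 + (A-1)^2/(2A) * ln((A-1)/(A+1))
xi = 1 + (192-1)^2/(2*192) * ln((192-1)/(192 +1))
xi = 0.010381

0.010381


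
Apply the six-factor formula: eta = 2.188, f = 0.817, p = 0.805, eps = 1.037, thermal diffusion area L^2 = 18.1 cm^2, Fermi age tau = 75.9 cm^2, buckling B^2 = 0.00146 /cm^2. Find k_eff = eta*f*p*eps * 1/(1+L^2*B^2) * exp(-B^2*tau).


k_inf = eta*f*p*eps = 2.188*0.817*0.805*1.037 = 1.492258
P_TNL = 1/(1 + L^2*B^2) = 1/(1 + 18.1*0.00146) = 0.9742544
P_FNL = exp(-B^2*tau) = exp(-0.00146*75.9) = 0.8951052
k_eff = k_inf * P_TNL * P_FNL = 1.492258 * 0.9742544 * 0.8951052
k_eff = 1.3013

1.3013


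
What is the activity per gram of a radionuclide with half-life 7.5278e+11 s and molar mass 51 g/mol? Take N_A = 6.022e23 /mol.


lambda = ln(2) / t_half = ln(2) / 7.5278e+11 = 9.207832e-13 /s
SA = lambda * N_A / M
SA = 9.207832e-13 * 6.022e23 / 51
SA = 1.0872e+10 Bq/g

1.0872e+10


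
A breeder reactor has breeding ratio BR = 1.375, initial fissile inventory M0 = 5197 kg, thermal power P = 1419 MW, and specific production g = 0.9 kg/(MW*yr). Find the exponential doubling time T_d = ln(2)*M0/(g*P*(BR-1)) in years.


Breeding gain G = BR - 1 = 1.375 - 1 = 0.375
Fissile production rate = g * P * G = 0.9 * 1419 * 0.375 = 478.9125 kg/yr
T_d = ln(2) * M0 / (g * P * G)
T_d = ln(2) * 5197 / 478.9125 = 7.5218 yr

7.5218


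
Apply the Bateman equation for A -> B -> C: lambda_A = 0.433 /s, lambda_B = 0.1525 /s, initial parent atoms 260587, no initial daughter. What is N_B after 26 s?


N_B(t) = lambda_A * N_A0 / (lambda_B - lambda_A) * [exp(-lambda_A*t) - exp(-lambda_B*t)]
exp(-0.433*26) = 1.290365e-05; exp(-0.1525*26) = 0.01896804
N_B = 0.433 * 260587 / (0.1525 - 0.433) * (1.290365e-05 - 0.01896804)
N_B = 7624.9

7624.9


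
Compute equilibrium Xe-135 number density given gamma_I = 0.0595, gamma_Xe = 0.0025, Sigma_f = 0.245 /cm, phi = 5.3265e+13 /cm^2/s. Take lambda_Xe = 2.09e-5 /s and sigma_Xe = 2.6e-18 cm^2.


Xe_eq = (gamma_I + gamma_Xe) * Sigma_f * phi / (lambda_Xe + sigma_Xe * phi)
Numerator = (0.0595 + 0.0025) * 0.245 * 5.3265e+13 = 8.090954e+11
Denominator = 2.09e-5 + 2.6e-18 * 5.3265e+13 = 1.593890e-04
Xe_eq = 8.090954e+11 / 1.593890e-04 = 5.0762e+15 /cm^3

5.0762e+15


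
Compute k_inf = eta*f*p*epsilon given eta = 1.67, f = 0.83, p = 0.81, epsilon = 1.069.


k_inf = eta * f * p * epsilon
k_inf = 1.67 * 0.83 * 0.81 * 1.069
k_inf = 1.2002

1.2002


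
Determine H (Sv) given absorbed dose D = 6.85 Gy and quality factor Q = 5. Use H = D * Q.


H = D * Q
H = 6.85 * 5
H = 34.250 Sv

34.250


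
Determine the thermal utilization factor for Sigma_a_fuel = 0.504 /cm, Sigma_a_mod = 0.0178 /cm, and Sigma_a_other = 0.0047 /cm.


f = Sigma_a_fuel / (Sigma_a_fuel + Sigma_a_mod + Sigma_a_other)
f = 0.504 / (0.504 + 0.0178 + 0.0047)
f = 0.95726

0.95726


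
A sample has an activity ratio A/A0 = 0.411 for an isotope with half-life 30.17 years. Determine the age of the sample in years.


lambda = ln(2) / t_half = ln(2) / 30.17 = 0.02297472 /yr
t = -ln(A/A0) / lambda
t = -ln(0.411) / 0.02297472
t = 38.702 yr

38.702


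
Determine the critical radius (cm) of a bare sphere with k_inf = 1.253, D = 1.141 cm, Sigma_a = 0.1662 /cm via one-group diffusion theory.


L^2 = D / Sigma_a = 1.141 / 0.1662 = 6.865223 cm^2
B_m^2 = (k_inf - 1) / L^2 = (1.253 - 1) / 6.865223 = 0.03685241 /cm^2
For a bare sphere: B_g = pi/R, so R_c = pi / sqrt(B_m^2)
R_c = pi / sqrt(0.03685241) = 16.365 cm

16.365


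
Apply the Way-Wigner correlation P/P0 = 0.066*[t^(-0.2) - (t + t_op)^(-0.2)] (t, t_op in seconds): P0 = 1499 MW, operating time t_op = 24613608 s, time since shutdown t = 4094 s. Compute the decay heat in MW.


P/P0 = 0.066 * [t^(-0.2) - (t + t_op)^(-0.2)]
P/P0 = 0.066 * [4094^(-0.2) - (4094 + 24613608)^(-0.2)]
P/P0 = 0.066 * [0.1894831 - 0.03324685] = 0.01031159
P = 1499 * 0.01031159 = 15.457 MW

15.457


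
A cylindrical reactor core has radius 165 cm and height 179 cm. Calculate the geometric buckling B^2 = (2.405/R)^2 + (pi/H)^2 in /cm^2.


B^2 = (2.405/R)^2 + (pi/H)^2
B^2 = (2.405/165)^2 + (pi/179)^2
B^2 = 5.2048e-04 /cm^2

5.2048e-04


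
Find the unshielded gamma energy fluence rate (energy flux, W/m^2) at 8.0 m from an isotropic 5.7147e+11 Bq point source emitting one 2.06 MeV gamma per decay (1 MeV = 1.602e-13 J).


psi = A * E * 1.602e-13 / (4*pi*r^2)
psi = 5.7147e+11 * 2.06 * 1.602e-13 / (4*pi*8.0^2)
psi = 2.3449e-04 W/m^2

2.3449e-04


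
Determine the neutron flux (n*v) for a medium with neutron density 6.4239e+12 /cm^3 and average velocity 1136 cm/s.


phi = n * v
phi = 6.4239e+12 * 1136
phi = 7.2976e+15 /cm^2/s

7.2976e+15


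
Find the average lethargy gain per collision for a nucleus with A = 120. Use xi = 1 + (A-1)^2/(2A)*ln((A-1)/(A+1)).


xi = 1 + (A-1)^2/(2A) * ln((A-1)/(A+1))
xi = 1 + (120-1)^2/(2*120) * ln((120-1)/(120 +1))
xi = 0.016574

0.016574


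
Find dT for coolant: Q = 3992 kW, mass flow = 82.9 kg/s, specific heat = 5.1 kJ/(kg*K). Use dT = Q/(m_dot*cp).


dT = Q / (m_dot * cp)
dT = 3992 / (82.9 * 5.1)
dT = 9.4420 C

9.4420


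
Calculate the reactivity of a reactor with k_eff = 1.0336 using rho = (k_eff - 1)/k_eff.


rho = (k_eff - 1) / k_eff
rho = (1.0336 - 1) / 1.0336
rho = 0.032508

0.032508


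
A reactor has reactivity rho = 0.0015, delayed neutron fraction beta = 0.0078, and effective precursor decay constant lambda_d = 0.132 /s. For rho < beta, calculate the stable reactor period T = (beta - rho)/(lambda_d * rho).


T = (beta - rho) / (lambda_d * rho)
T = (0.0078 - 0.0015) / (0.132 * 0.0015)
T = 31.818 s

31.818


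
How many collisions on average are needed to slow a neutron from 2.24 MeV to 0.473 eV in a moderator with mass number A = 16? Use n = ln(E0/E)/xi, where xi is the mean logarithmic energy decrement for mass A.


xi = 1 + (A-1)^2/(2A)*ln((A-1)/(A+1)) = 0.1199467 (for A = 16)
n = ln(E0/E) / xi
n = ln(2.24e6 / 0.473) / 0.1199467
n = ln(4.735729e+06) / 0.1199467 = 128.15

128.15


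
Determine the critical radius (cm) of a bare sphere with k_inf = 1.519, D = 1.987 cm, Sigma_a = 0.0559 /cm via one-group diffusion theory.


L^2 = D / Sigma_a = 1.987 / 0.0559 = 35.54562 cm^2
B_m^2 = (k_inf - 1) / L^2 = (1.519 - 1) / 35.54562 = 0.01460096 /cm^2
For a bare sphere: B_g = pi/R, so R_c = pi / sqrt(B_m^2)
R_c = pi / sqrt(0.01460096) = 25.999 cm

25.999


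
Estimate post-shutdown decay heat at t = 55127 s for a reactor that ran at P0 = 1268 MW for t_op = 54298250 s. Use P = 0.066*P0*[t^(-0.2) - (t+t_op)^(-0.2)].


P/P0 = 0.066 * [t^(-0.2) - (t + t_op)^(-0.2)]
P/P0 = 0.066 * [55127^(-0.2) - (55127 + 54298250)^(-0.2)]
P/P0 = 0.066 * [0.1126489 - 0.02837623] = 0.005561996
P = 1268 * 0.005561996 = 7.0526 MW

7.0526


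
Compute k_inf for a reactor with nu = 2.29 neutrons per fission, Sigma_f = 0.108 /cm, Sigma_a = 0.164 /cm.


k_inf = nu * Sigma_f / Sigma_a
k_inf = 2.29 * 0.108 / 0.164
k_inf = 1.5080

1.5080


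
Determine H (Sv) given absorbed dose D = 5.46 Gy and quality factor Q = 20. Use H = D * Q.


H = D * Q
H = 5.46 * 20
H = 109.20 Sv

109.20


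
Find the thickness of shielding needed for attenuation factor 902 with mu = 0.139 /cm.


x = ln(factor) / mu
x = ln(902) / 0.139
x = 48.954 cm

48.954


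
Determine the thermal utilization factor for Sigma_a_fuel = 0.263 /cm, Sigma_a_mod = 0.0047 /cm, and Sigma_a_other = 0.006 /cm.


f = Sigma_a_fuel / (Sigma_a_fuel + Sigma_a_mod + Sigma_a_other)
f = 0.263 / (0.263 + 0.0047 + 0.006)
f = 0.96091

0.96091


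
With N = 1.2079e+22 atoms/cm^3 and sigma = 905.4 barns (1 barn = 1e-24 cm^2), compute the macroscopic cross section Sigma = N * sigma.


Sigma = N * sigma_barns * 1e-24
Sigma = 1.2079e+22 * 905.4 * 1e-24
Sigma = 10.936 /cm

10.936


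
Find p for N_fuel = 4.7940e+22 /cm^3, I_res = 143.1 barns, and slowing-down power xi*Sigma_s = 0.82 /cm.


p = exp(-N * I * 1e-24 / (xi*Sigma_s))
p = exp(-4.7940e+22 * 143.1 * 1e-24 / 0.82)
p = 2.3262e-04

2.3262e-04


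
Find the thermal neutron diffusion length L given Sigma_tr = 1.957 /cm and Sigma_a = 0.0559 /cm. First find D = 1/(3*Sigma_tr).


D = 1 / (3 * Sigma_tr) = 1 / (3 * 1.957) = 0.1703287 cm
L = sqrt(D / Sigma_a)
L = sqrt(0.1703287 / 0.0559)
L = 1.7456 cm

1.7456


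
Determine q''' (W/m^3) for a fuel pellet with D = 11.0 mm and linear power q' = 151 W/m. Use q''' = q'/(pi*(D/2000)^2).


r = D / 2 / 1000 = 11.0 / 2 / 1000 = 0.0055 m
q''' = q' / (pi * r^2)
q''' = 151 / (pi * 0.0055^2)
q''' = 1.5889e+06 W/m^3

1.5889e+06


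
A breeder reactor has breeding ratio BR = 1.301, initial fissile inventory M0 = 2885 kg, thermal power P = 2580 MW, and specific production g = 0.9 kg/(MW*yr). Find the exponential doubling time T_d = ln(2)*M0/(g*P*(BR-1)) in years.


Breeding gain G = BR - 1 = 1.301 - 1 = 0.301
Fissile production rate = g * P * G = 0.9 * 2580 * 0.301 = 698.922 kg/yr
T_d = ln(2) * M0 / (g * P * G)
T_d = ln(2) * 2885 / 698.922 = 2.8612 yr

2.8612


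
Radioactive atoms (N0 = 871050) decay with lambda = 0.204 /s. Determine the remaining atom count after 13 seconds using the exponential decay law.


N = N0 * exp(-lambda * t)
N = 871050 * exp(-0.204 * 13)
N = 61418

61418


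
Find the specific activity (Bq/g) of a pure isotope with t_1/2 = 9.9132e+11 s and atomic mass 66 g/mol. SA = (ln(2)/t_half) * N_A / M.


lambda = ln(2) / t_half = ln(2) / 9.9132e+11 = 6.992164e-13 /s
SA = lambda * N_A / M
SA = 6.992164e-13 * 6.022e23 / 66
SA = 6.3798e+09 Bq/g

6.3798e+09


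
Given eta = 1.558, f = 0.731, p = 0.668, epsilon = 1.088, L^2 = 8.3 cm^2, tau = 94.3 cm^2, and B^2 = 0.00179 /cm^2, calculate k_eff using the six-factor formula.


k_inf = eta*f*p*eps = 1.558*0.731*0.668*1.088 = 0.8277328
P_TNL = 1/(1 + L^2*B^2) = 1/(1 + 8.3*0.00179) = 0.9853605
P_FNL = exp(-B^2*tau) = exp(-0.00179*94.3) = 0.8446804
k_eff = k_inf * P_TNL * P_FNL = 0.8277328 * 0.9853605 * 0.8446804
k_eff = 0.68893

0.68893


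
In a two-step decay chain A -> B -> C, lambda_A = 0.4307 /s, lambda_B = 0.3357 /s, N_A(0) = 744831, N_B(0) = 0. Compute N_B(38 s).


N_B(t) = lambda_A * N_A0 / (lambda_B - lambda_A) * [exp(-lambda_A*t) - exp(-lambda_B*t)]
exp(-0.4307*38) = 7.799665e-08; exp(-0.3357*38) = 2.883228e-06
N_B = 0.4307 * 744831 / (0.3357 - 0.4307) * (7.799665e-08 - 2.883228e-06)
N_B = 9.4728

9.4728


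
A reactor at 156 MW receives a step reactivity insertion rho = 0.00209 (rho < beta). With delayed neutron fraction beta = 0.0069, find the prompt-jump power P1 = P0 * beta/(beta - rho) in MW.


P1/P0 = beta / (beta - rho)
P1/P0 = 0.0069 / (0.0069 - 0.00209) = 1.434511
P1 = 156 * 1.434511 = 223.78 MW

223.78


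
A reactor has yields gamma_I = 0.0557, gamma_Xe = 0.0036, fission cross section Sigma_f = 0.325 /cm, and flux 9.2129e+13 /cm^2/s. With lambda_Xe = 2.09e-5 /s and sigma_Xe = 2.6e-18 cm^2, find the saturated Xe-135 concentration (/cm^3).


Xe_eq = (gamma_I + gamma_Xe) * Sigma_f * phi / (lambda_Xe + sigma_Xe * phi)
Numerator = (0.0557 + 0.0036) * 0.325 * 9.2129e+13 = 1.775556e+12
Denominator = 2.09e-5 + 2.6e-18 * 9.2129e+13 = 2.604354e-04
Xe_eq = 1.775556e+12 / 2.604354e-04 = 6.8176e+15 /cm^3

6.8176e+15


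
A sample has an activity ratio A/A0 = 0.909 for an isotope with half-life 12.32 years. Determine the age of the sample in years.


lambda = ln(2) / t_half = ln(2) / 12.32 = 0.05626195 /yr
t = -ln(A/A0) / lambda
t = -ln(0.909) / 0.05626195
t = 1.6958 yr

1.6958


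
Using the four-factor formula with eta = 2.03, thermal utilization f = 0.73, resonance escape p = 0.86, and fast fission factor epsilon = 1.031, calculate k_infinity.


k_inf = eta * f * p * epsilon
k_inf = 2.03 * 0.73 * 0.86 * 1.031
k_inf = 1.3139

1.3139


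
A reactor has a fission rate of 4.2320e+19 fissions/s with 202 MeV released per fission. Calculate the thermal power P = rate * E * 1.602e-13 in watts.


P = fission_rate * E_MeV * 1.602e-13
P = 4.2320e+19 * 202 * 1.602e-13
P = 1.3695e+09 W

1.3695e+09


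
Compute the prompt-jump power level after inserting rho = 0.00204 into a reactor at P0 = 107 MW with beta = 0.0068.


P1/P0 = beta / (beta - rho)
P1/P0 = 0.0068 / (0.0068 - 0.00204) = 1.428571
P1 = 107 * 1.428571 = 152.86 MW

152.86


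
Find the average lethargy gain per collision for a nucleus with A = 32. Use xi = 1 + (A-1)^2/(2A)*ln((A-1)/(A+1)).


xi = 1 + (A-1)^2/(2A) * ln((A-1)/(A+1))
xi = 1 + (32-1)^2/(2*32) * ln((32-1)/(32 +1))
xi = 0.061218

0.061218


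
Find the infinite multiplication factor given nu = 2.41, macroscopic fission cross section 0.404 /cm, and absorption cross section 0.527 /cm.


k_inf = nu * Sigma_f / Sigma_a
k_inf = 2.41 * 0.404 / 0.527
k_inf = 1.8475

1.8475


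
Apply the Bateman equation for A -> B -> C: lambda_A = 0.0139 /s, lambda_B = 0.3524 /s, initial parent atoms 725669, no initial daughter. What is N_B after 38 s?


N_B(t) = lambda_A * N_A0 / (lambda_B - lambda_A) * [exp(-lambda_A*t) - exp(-lambda_B*t)]
exp(-0.0139*38) = 0.5896654; exp(-0.3524*38) = 1.528536e-06
N_B = 0.0139 * 725669 / (0.3524 - 0.0139) * (0.5896654 - 1.528536e-06)
N_B = 17571

17571


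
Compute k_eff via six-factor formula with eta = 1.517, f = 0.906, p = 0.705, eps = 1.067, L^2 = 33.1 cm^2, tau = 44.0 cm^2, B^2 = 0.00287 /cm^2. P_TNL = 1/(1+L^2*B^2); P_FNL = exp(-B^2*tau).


k_inf = eta*f*p*eps = 1.517*0.906*0.705*1.067 = 1.033873
P_TNL = 1/(1 + L^2*B^2) = 1/(1 + 33.1*0.00287) = 0.9132445
P_FNL = exp(-B^2*tau) = exp(-0.00287*44.0) = 0.8813680
k_eff = k_inf * P_TNL * P_FNL = 1.033873 * 0.9132445 * 0.8813680
k_eff = 0.83217

0.83217


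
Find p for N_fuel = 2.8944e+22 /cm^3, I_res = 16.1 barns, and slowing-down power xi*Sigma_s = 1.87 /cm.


p = exp(-N * I * 1e-24 / (xi*Sigma_s))
p = exp(-2.8944e+22 * 16.1 * 1e-24 / 1.87)
p = 0.77943

0.77943


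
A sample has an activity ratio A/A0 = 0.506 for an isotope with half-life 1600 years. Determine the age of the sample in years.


lambda = ln(2) / t_half = ln(2) / 1600 = 4.332170e-04 /yr
t = -ln(A/A0) / lambda
t = -ln(0.506) / 4.332170e-04
t = 1572.5 yr

1572.5


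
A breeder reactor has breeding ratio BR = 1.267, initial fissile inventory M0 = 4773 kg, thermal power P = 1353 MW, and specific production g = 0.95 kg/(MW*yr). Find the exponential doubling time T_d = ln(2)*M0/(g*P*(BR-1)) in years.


Breeding gain G = BR - 1 = 1.267 - 1 = 0.267
Fissile production rate = g * P * G = 0.95 * 1353 * 0.267 = 343.18845 kg/yr
T_d = ln(2) * M0 / (g * P * G)
T_d = ln(2) * 4773 / 343.18845 = 9.6402 yr

9.6402


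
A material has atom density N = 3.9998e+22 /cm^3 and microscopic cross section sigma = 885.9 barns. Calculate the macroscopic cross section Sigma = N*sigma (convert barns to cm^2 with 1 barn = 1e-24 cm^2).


Sigma = N * sigma_barns * 1e-24
Sigma = 3.9998e+22 * 885.9 * 1e-24
Sigma = 35.434 /cm

35.434


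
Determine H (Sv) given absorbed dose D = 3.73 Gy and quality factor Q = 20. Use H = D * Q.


H = D * Q
H = 3.73 * 20
H = 74.600 Sv

74.600


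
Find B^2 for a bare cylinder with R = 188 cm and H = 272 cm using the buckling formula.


B^2 = (2.405/R)^2 + (pi/H)^2
B^2 = (2.405/188)^2 + (pi/272)^2
B^2 = 2.9705e-04 /cm^2

2.9705e-04


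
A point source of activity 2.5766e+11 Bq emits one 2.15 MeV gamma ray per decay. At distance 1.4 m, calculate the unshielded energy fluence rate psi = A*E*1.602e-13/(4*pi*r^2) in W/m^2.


psi = A * E * 1.602e-13 / (4*pi*r^2)
psi = 2.5766e+11 * 2.15 * 1.602e-13 / (4*pi*1.4^2)
psi = 0.0036031 W/m^2

0.0036031


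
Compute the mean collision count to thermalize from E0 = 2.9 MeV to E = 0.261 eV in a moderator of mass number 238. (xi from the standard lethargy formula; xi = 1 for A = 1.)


xi = 1 + (A-1)^2/(2A)*ln((A-1)/(A+1)) = 0.008379872 (for A = 238)
n = ln(E0/E) / xi
n = ln(2.9e6 / 0.261) / 0.008379872
n = ln(1.111111e+07) / 0.008379872 = 1936.0

1936.0


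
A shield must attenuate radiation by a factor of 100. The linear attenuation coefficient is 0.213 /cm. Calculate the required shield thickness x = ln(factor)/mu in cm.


x = ln(factor) / mu
x = ln(100) / 0.213
x = 21.621 cm

21.621


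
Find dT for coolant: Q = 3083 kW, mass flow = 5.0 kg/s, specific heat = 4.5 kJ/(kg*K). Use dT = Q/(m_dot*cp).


dT = Q / (m_dot * cp)
dT = 3083 / (5.0 * 4.5)
dT = 137.02 C

137.02


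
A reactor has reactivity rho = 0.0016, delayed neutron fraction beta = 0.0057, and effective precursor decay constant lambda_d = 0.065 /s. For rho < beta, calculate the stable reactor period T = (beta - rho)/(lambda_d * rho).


T = (beta - rho) / (lambda_d * rho)
T = (0.0057 - 0.0016) / (0.065 * 0.0016)
T = 39.423 s

39.423


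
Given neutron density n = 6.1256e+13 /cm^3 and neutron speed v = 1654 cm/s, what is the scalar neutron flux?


phi = n * v
phi = 6.1256e+13 * 1654
phi = 1.0132e+17 /cm^2/s

1.0132e+17


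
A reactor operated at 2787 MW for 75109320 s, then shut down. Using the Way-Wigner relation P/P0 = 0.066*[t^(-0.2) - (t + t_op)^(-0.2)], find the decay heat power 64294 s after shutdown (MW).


P/P0 = 0.066 * [t^(-0.2) - (t + t_op)^(-0.2)]
P/P0 = 0.066 * [64294^(-0.2) - (64294 + 75109320)^(-0.2)]
P/P0 = 0.066 * [0.1092360 - 0.02659420] = 0.005454359
P = 2787 * 0.005454359 = 15.201 MW

15.201


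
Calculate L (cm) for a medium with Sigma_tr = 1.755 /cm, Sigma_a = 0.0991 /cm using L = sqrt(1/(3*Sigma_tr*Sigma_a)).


D = 1 / (3 * Sigma_tr) = 1 / (3 * 1.755) = 0.1899335 cm
L = sqrt(D / Sigma_a)
L = sqrt(0.1899335 / 0.0991)
L = 1.3844 cm

1.3844


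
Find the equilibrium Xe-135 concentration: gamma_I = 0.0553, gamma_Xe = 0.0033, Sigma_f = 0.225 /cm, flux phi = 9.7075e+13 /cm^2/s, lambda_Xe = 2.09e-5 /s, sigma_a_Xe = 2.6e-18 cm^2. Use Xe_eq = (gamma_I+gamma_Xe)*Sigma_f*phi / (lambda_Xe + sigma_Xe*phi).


Xe_eq = (gamma_I + gamma_Xe) * Sigma_f * phi / (lambda_Xe + sigma_Xe * phi)
Numerator = (0.0553 + 0.0033) * 0.225 * 9.7075e+13 = 1.279934e+12
Denominator = 2.09e-5 + 2.6e-18 * 9.7075e+13 = 2.732950e-04
Xe_eq = 1.279934e+12 / 2.732950e-04 = 4.6833e+15 /cm^3

4.6833e+15


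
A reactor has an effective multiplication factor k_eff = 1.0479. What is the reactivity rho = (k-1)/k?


rho = (k_eff - 1) / k_eff
rho = (1.0479 - 1) / 1.0479
rho = 0.045710

0.045710


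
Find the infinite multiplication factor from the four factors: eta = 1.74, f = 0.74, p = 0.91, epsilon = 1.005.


k_inf = eta * f * p * epsilon
k_inf = 1.74 * 0.74 * 0.91 * 1.005
k_inf = 1.1776

1.1776


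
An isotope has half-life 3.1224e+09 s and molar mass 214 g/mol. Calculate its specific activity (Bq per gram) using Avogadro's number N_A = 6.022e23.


lambda = ln(2) / t_half = ln(2) / 3.1224e+09 = 2.219918e-10 /s
SA = lambda * N_A / M
SA = 2.219918e-10 * 6.022e23 / 214
SA = 6.2469e+11 Bq/g

6.2469e+11
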